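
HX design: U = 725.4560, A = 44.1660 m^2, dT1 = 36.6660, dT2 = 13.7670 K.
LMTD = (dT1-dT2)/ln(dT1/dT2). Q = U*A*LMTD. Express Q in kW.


LMTD = 23.3765 K
Q = 725.4560 * 44.1660 * 23.3765 = 748993.0028 W = 748.9930 kW

748.9930 kW


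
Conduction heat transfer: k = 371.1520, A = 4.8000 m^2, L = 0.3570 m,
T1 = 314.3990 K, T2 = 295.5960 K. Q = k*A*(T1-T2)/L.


dT = 18.8030 K
Q = 371.1520 * 4.8000 * 18.8030 / 0.3570 = 93832.2159 W

93832.2159 W


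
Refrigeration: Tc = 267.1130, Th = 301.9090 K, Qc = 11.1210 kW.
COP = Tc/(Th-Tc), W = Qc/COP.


COP = 267.1130 / 34.7960 = 7.6765
W = 11.1210 / 7.6765 = 1.4487 kW

COP = 7.6765, W = 1.4487 kW


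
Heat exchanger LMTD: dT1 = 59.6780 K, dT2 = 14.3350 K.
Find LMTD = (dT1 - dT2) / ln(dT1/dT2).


dT1/dT2 = 4.1631
ln(dT1/dT2) = 1.4263
LMTD = 45.3430 / 1.4263 = 31.7916 K

31.7916 K


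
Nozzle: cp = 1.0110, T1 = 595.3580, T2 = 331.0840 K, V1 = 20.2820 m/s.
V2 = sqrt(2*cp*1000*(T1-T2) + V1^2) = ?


dT = 264.2740 K
2*cp*1000*dT = 534362.0280
V1^2 = 411.3595
V2 = sqrt(534773.3875) = 731.2820 m/s

731.2820 m/s


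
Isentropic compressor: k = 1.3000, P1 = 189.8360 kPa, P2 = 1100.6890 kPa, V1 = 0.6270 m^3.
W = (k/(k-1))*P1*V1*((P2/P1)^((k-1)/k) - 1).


(k-1)/k = 0.2308
(P2/P1)^exp = 1.5002
W = 4.3333 * 189.8360 * 0.6270 * (1.5002 - 1) = 257.9843 kJ

257.9843 kJ


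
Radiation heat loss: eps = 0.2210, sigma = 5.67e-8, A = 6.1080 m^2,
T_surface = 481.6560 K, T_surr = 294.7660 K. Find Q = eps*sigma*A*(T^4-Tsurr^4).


T^4 = 5.3821e+10
Tsurr^4 = 7.5493e+09
Q = 0.2210 * 5.67e-8 * 6.1080 * 4.6271e+10 = 3541.4805 W

3541.4805 W


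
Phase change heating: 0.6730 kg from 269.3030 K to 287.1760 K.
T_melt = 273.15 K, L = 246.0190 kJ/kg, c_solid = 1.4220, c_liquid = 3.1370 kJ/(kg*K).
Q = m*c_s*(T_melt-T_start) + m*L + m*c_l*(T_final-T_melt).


Q1 (sensible, solid) = 0.6730 * 1.4220 * 3.8470 = 3.6816 kJ
Q2 (latent) = 0.6730 * 246.0190 = 165.5708 kJ
Q3 (sensible, liquid) = 0.6730 * 3.1370 * 14.0260 = 29.6117 kJ
Q_total = 198.8641 kJ

198.8641 kJ


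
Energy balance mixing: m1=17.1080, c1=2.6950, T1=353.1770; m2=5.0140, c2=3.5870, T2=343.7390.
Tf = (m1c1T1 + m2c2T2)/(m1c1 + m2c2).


num = 22465.8208
den = 64.0913
Tf = 350.5285 K

350.5285 K


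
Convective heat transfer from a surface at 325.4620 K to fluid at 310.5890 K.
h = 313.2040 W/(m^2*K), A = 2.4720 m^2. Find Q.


dT = 14.8730 K
Q = 313.2040 * 2.4720 * 14.8730 = 11515.2758 W

11515.2758 W


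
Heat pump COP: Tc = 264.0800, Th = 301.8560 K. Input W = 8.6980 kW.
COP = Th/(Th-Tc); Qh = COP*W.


COP = 301.8560 / 37.7760 = 7.9907
Qh = 7.9907 * 8.6980 = 69.5030 kW

COP = 7.9907, Qh = 69.5030 kW


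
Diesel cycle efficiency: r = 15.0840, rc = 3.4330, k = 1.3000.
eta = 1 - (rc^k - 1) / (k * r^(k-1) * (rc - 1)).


r^(k-1) = 2.2571
rc^k = 4.9702
eta = 0.4439 = 44.3872%

44.3872%


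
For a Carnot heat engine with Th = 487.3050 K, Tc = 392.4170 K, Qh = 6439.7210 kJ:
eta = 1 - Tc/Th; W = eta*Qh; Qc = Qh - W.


eta = 1 - 392.4170/487.3050 = 0.1947
W = 0.1947 * 6439.7210 = 1253.9421 kJ
Qc = 6439.7210 - 1253.9421 = 5185.7789 kJ

eta = 19.4720%, W = 1253.9421 kJ, Qc = 5185.7789 kJ


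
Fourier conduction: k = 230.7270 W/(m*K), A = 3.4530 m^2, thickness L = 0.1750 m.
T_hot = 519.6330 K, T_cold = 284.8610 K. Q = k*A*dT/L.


dT = 234.7720 K
Q = 230.7270 * 3.4530 * 234.7720 / 0.1750 = 1068816.7435 W

1068816.7435 W


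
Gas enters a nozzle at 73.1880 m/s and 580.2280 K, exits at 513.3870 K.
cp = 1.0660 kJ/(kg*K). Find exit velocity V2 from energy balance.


dT = 66.8410 K
2*cp*1000*dT = 142505.0120
V1^2 = 5356.4833
V2 = sqrt(147861.4953) = 384.5276 m/s

384.5276 m/s


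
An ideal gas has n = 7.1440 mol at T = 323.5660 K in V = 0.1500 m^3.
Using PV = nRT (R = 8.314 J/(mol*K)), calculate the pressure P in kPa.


P = nRT/V = 7.1440 * 8.314 * 323.5660 / 0.1500
= 19218.2725 / 0.1500 = 128121.8164 Pa = 128.1218 kPa

128.1218 kPa


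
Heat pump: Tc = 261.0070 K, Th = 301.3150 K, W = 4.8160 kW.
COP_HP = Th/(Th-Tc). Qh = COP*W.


COP = 301.3150 / 40.3080 = 7.4753
Qh = 7.4753 * 4.8160 = 36.0011 kW

COP = 7.4753, Qh = 36.0011 kW


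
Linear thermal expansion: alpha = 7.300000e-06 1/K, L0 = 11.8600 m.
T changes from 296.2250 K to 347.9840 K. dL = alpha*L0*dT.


dT = 51.7590 K
dL = 7.300000e-06 * 11.8600 * 51.7590 = 0.004481 m
L_final = 11.864481 m

dL = 0.004481 m


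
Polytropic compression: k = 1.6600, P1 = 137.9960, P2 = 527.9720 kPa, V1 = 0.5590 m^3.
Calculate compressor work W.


(k-1)/k = 0.3976
(P2/P1)^exp = 1.7049
W = 2.5152 * 137.9960 * 0.5590 * (1.7049 - 1) = 136.7593 kJ

136.7593 kJ


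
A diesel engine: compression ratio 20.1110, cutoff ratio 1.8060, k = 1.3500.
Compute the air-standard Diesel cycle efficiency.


r^(k-1) = 2.8589
rc^k = 2.2211
eta = 0.6075 = 60.7462%

60.7462%


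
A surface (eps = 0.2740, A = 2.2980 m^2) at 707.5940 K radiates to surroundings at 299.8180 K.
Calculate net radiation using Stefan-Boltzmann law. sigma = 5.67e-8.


T^4 = 2.5069e+11
Tsurr^4 = 8.0804e+09
Q = 0.2740 * 5.67e-8 * 2.2980 * 2.4261e+11 = 8661.4627 W

8661.4627 W


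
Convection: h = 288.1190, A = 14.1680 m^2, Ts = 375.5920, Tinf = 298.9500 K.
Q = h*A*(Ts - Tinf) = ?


dT = 76.6420 K
Q = 288.1190 * 14.1680 * 76.6420 = 312858.0083 W

312858.0083 W


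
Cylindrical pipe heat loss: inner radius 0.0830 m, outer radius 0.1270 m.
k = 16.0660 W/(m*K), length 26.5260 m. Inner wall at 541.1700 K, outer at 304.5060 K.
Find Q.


dT = 236.6640 K
ln(ro/ri) = 0.4253
Q = 2*pi*16.0660*26.5260*236.6640 / 0.4253 = 1489871.3028 W

1489871.3028 W


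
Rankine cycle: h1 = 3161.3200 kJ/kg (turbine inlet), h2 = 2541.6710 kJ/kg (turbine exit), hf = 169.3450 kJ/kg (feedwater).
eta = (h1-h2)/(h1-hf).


W = 619.6490 kJ/kg
Q_in = 2991.9750 kJ/kg
eta = 0.2071 = 20.7104%

eta = 20.7104%


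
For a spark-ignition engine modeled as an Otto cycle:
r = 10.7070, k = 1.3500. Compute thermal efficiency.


r^(k-1) = 2.2929
eta = 1 - 1/2.2929 = 0.5639 = 56.3870%

56.3870%


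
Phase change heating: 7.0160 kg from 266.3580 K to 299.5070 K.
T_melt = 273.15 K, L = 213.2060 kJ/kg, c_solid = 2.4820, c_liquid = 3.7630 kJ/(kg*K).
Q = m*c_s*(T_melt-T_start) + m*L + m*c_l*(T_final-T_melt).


Q1 (sensible, solid) = 7.0160 * 2.4820 * 6.7920 = 118.2739 kJ
Q2 (latent) = 7.0160 * 213.2060 = 1495.8533 kJ
Q3 (sensible, liquid) = 7.0160 * 3.7630 * 26.3570 = 695.8566 kJ
Q_total = 2309.9839 kJ

2309.9839 kJ


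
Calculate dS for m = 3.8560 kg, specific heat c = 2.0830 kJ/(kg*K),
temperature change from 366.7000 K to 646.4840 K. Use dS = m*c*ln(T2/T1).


T2/T1 = 1.7630
ln(T2/T1) = 0.5670
dS = 3.8560 * 2.0830 * 0.5670 = 4.5542 kJ/K

4.5542 kJ/K


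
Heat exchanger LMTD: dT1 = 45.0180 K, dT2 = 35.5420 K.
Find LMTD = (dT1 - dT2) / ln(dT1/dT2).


dT1/dT2 = 1.2666
ln(dT1/dT2) = 0.2363
LMTD = 9.4760 / 0.2363 = 40.0935 K

40.0935 K


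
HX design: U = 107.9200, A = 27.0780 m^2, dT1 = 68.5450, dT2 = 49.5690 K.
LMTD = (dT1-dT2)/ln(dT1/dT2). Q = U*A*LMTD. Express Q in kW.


LMTD = 58.5453 K
Q = 107.9200 * 27.0780 * 58.5453 = 171084.5911 W = 171.0846 kW

171.0846 kW


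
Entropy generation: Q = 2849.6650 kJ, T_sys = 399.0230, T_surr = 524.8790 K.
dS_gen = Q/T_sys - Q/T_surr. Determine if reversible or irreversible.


dS_sys = 2849.6650/399.0230 = 7.1416 kJ/K
dS_surr = -2849.6650/524.8790 = -5.4292 kJ/K
dS_gen = 7.1416 - 5.4292 = 1.7124 kJ/K (irreversible)

dS_gen = 1.7124 kJ/K, irreversible


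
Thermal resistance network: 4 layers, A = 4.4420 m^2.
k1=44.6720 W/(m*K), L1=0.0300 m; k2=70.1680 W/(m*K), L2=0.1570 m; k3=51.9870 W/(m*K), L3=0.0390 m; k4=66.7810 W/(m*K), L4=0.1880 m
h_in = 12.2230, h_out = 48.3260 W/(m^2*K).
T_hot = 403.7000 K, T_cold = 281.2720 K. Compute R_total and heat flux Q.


R_conv_in = 1/(12.2230*4.4420) = 0.0184
R_1 = 0.0300/(44.6720*4.4420) = 0.0002
R_2 = 0.1570/(70.1680*4.4420) = 0.0005
R_3 = 0.0390/(51.9870*4.4420) = 0.0002
R_4 = 0.1880/(66.7810*4.4420) = 0.0006
R_conv_out = 1/(48.3260*4.4420) = 0.0047
R_total = 0.0245 K/W
Q = 122.4280 / 0.0245 = 4990.1292 W

R_total = 0.0245 K/W, Q = 4990.1292 W


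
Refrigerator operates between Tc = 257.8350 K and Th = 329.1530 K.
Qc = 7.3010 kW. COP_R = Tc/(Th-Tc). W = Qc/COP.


COP = 257.8350 / 71.3180 = 3.6153
W = 7.3010 / 3.6153 = 2.0195 kW

COP = 3.6153, W = 2.0195 kW


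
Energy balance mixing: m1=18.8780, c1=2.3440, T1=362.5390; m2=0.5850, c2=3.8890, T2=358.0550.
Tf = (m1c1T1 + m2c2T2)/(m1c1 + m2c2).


num = 16856.9607
den = 46.5251
Tf = 362.3197 K

362.3197 K


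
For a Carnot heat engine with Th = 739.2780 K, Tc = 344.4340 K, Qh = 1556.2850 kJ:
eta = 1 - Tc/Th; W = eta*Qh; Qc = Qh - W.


eta = 1 - 344.4340/739.2780 = 0.5341
W = 0.5341 * 1556.2850 = 831.2026 kJ
Qc = 1556.2850 - 831.2026 = 725.0824 kJ

eta = 53.4094%, W = 831.2026 kJ, Qc = 725.0824 kJ


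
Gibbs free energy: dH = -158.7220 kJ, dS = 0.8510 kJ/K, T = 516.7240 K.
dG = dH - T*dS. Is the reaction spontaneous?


T*dS = 516.7240 * 0.8510 = 439.7321 kJ
dG = -158.7220 - 439.7321 = -598.4541 kJ (spontaneous)

dG = -598.4541 kJ, spontaneous


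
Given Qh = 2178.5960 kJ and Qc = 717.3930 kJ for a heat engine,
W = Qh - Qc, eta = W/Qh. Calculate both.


W = 2178.5960 - 717.3930 = 1461.2030 kJ
eta = 1461.2030 / 2178.5960 = 0.6707 = 67.0709%

W = 1461.2030 kJ, eta = 67.0709%


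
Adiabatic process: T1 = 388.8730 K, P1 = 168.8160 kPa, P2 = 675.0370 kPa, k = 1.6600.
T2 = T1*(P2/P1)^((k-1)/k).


(k-1)/k = 0.3976
(P2/P1)^exp = 1.7351
T2 = 388.8730 * 1.7351 = 674.7191 K

674.7191 K


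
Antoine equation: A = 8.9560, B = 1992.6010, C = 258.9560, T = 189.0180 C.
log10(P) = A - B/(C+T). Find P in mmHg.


C+T = 447.9740
B/(C+T) = 4.4480
log10(P) = 8.9560 - 4.4480 = 4.5080
P = 10^4.5080 = 32208.5939 mmHg

32208.5939 mmHg


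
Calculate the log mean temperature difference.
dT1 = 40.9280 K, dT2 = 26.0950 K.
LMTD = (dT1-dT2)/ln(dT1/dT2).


dT1/dT2 = 1.5684
ln(dT1/dT2) = 0.4501
LMTD = 14.8330 / 0.4501 = 32.9570 K

32.9570 K


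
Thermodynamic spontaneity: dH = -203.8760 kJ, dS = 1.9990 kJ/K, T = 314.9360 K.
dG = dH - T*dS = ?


T*dS = 314.9360 * 1.9990 = 629.5571 kJ
dG = -203.8760 - 629.5571 = -833.4331 kJ (spontaneous)

dG = -833.4331 kJ, spontaneous


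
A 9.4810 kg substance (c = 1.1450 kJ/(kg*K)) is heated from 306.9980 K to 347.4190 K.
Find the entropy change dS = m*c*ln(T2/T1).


T2/T1 = 1.1317
ln(T2/T1) = 0.1237
dS = 9.4810 * 1.1450 * 0.1237 = 1.3428 kJ/K

1.3428 kJ/K


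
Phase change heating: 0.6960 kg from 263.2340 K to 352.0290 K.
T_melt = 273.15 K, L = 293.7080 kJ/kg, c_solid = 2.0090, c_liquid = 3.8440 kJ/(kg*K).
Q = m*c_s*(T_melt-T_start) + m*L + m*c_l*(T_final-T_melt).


Q1 (sensible, solid) = 0.6960 * 2.0090 * 9.9160 = 13.8652 kJ
Q2 (latent) = 0.6960 * 293.7080 = 204.4208 kJ
Q3 (sensible, liquid) = 0.6960 * 3.8440 * 78.8790 = 211.0348 kJ
Q_total = 429.3207 kJ

429.3207 kJ


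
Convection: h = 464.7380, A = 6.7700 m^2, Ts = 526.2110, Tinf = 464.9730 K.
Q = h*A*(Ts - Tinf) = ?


dT = 61.2380 K
Q = 464.7380 * 6.7700 * 61.2380 = 192671.6656 W

192671.6656 W


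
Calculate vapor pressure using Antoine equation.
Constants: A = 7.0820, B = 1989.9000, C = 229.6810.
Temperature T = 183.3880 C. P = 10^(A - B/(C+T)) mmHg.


C+T = 413.0690
B/(C+T) = 4.8174
log10(P) = 7.0820 - 4.8174 = 2.2646
P = 10^2.2646 = 183.9268 mmHg

183.9268 mmHg


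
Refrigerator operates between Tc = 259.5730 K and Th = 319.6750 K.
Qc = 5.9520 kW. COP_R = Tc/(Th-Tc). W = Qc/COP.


COP = 259.5730 / 60.1020 = 4.3189
W = 5.9520 / 4.3189 = 1.3781 kW

COP = 4.3189, W = 1.3781 kW


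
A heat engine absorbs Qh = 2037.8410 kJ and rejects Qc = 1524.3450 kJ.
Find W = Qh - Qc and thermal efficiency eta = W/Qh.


W = 2037.8410 - 1524.3450 = 513.4960 kJ
eta = 513.4960 / 2037.8410 = 0.2520 = 25.1980%

W = 513.4960 kJ, eta = 25.1980%


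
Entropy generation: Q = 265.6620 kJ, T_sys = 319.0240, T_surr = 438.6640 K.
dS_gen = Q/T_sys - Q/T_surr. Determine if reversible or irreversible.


dS_sys = 265.6620/319.0240 = 0.8327 kJ/K
dS_surr = -265.6620/438.6640 = -0.6056 kJ/K
dS_gen = 0.8327 - 0.6056 = 0.2271 kJ/K (irreversible)

dS_gen = 0.2271 kJ/K, irreversible


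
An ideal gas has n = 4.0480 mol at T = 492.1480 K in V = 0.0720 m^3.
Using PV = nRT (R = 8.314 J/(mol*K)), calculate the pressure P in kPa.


P = nRT/V = 4.0480 * 8.314 * 492.1480 / 0.0720
= 16563.2764 / 0.0720 = 230045.5052 Pa = 230.0455 kPa

230.0455 kPa


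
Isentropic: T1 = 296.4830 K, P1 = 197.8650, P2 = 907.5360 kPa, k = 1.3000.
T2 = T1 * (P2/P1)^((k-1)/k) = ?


(k-1)/k = 0.2308
(P2/P1)^exp = 1.4212
T2 = 296.4830 * 1.4212 = 421.3592 K

421.3592 K


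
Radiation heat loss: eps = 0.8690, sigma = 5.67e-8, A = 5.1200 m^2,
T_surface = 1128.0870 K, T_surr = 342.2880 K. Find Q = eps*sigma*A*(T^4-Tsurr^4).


T^4 = 1.6195e+12
Tsurr^4 = 1.3727e+10
Q = 0.8690 * 5.67e-8 * 5.1200 * 1.6057e+12 = 405085.1840 W

405085.1840 W


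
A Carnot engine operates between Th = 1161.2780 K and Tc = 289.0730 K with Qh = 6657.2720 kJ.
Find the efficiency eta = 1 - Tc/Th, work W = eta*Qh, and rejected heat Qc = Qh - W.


eta = 1 - 289.0730/1161.2780 = 0.7511
W = 0.7511 * 6657.2720 = 5000.0998 kJ
Qc = 6657.2720 - 5000.0998 = 1657.1722 kJ

eta = 75.1073%, W = 5000.0998 kJ, Qc = 1657.1722 kJ


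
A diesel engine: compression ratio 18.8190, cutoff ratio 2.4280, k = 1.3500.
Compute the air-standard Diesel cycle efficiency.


r^(k-1) = 2.7932
rc^k = 3.3120
eta = 0.5707 = 57.0651%

57.0651%


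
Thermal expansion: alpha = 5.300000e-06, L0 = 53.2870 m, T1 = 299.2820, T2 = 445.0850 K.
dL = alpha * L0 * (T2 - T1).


dT = 145.8030 K
dL = 5.300000e-06 * 53.2870 * 145.8030 = 0.041178 m
L_final = 53.328178 m

dL = 0.041178 m


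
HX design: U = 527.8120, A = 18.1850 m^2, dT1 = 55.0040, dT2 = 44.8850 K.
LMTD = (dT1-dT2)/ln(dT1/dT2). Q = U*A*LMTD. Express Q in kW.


LMTD = 49.7732 K
Q = 527.8120 * 18.1850 * 49.7732 = 477736.0156 W = 477.7360 kW

477.7360 kW


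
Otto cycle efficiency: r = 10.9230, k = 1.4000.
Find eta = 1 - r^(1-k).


r^(k-1) = 2.6022
eta = 1 - 1/2.6022 = 0.6157 = 61.5706%

61.5706%


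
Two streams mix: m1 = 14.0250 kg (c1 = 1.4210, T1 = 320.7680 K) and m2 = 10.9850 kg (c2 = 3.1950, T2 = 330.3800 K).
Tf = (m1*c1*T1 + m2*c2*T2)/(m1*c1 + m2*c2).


num = 17988.1255
den = 55.0266
Tf = 326.8987 K

326.8987 K


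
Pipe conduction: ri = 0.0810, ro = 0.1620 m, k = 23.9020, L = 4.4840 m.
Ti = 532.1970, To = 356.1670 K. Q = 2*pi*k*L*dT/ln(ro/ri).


dT = 176.0300 K
ln(ro/ri) = 0.6931
Q = 2*pi*23.9020*4.4840*176.0300 / 0.6931 = 171017.6531 W

171017.6531 W


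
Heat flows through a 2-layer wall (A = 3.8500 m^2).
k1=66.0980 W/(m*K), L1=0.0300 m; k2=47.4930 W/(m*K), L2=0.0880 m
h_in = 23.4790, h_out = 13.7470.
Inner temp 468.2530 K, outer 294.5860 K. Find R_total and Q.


R_conv_in = 1/(23.4790*3.8500) = 0.0111
R_1 = 0.0300/(66.0980*3.8500) = 0.0001
R_2 = 0.0880/(47.4930*3.8500) = 0.0005
R_conv_out = 1/(13.7470*3.8500) = 0.0189
R_total = 0.0306 K/W
Q = 173.6670 / 0.0306 = 5683.5370 W

R_total = 0.0306 K/W, Q = 5683.5370 W


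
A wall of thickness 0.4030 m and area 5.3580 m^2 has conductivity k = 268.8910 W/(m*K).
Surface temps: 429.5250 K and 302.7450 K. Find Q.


dT = 126.7800 K
Q = 268.8910 * 5.3580 * 126.7800 / 0.4030 = 453236.2909 W

453236.2909 W


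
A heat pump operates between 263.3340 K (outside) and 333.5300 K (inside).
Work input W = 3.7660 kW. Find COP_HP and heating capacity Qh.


COP = 333.5300 / 70.1960 = 4.7514
Qh = 4.7514 * 3.7660 = 17.8938 kW

COP = 4.7514, Qh = 17.8938 kW


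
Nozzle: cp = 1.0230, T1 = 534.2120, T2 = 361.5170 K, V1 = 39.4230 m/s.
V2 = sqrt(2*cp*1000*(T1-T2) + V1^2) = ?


dT = 172.6950 K
2*cp*1000*dT = 353333.9700
V1^2 = 1554.1729
V2 = sqrt(354888.1429) = 595.7249 m/s

595.7249 m/s


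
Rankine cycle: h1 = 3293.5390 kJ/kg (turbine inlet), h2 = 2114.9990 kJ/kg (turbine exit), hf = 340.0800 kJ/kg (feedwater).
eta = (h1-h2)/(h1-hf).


W = 1178.5400 kJ/kg
Q_in = 2953.4590 kJ/kg
eta = 0.3990 = 39.9037%

eta = 39.9037%


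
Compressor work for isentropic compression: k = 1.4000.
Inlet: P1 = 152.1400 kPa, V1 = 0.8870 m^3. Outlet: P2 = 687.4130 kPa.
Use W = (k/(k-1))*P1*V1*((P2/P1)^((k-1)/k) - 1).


(k-1)/k = 0.2857
(P2/P1)^exp = 1.5386
W = 3.5000 * 152.1400 * 0.8870 * (1.5386 - 1) = 254.4072 kJ

254.4072 kJ


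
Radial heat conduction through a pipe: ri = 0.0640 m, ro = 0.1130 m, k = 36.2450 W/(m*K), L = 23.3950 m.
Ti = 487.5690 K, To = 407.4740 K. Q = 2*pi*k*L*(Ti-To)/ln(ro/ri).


dT = 80.0950 K
ln(ro/ri) = 0.5685
Q = 2*pi*36.2450*23.3950*80.0950 / 0.5685 = 750623.8186 W

750623.8186 W


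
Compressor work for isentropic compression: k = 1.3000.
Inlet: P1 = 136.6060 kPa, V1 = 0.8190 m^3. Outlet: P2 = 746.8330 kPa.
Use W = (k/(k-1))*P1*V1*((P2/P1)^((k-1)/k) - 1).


(k-1)/k = 0.2308
(P2/P1)^exp = 1.4800
W = 4.3333 * 136.6060 * 0.8190 * (1.4800 - 1) = 232.6931 kJ

232.6931 kJ


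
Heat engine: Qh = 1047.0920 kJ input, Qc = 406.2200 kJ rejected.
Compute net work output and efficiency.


W = 1047.0920 - 406.2200 = 640.8720 kJ
eta = 640.8720 / 1047.0920 = 0.6120 = 61.2049%

W = 640.8720 kJ, eta = 61.2049%


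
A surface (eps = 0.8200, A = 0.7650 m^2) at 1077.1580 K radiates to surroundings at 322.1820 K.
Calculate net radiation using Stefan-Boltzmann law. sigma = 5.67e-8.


T^4 = 1.3462e+12
Tsurr^4 = 1.0775e+10
Q = 0.8200 * 5.67e-8 * 0.7650 * 1.3355e+12 = 47499.1755 W

47499.1755 W


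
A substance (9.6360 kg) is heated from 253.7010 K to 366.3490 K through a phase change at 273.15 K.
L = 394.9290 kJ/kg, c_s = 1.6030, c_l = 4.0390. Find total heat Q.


Q1 (sensible, solid) = 9.6360 * 1.6030 * 19.4490 = 300.4191 kJ
Q2 (latent) = 9.6360 * 394.9290 = 3805.5358 kJ
Q3 (sensible, liquid) = 9.6360 * 4.0390 * 93.1990 = 3627.2868 kJ
Q_total = 7733.2418 kJ

7733.2418 kJ


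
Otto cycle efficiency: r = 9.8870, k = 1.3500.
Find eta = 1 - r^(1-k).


r^(k-1) = 2.2298
eta = 1 - 1/2.2298 = 0.5515 = 55.1536%

55.1536%


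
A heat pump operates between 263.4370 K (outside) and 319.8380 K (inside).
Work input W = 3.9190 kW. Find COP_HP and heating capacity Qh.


COP = 319.8380 / 56.4010 = 5.6708
Qh = 5.6708 * 3.9190 = 22.2238 kW

COP = 5.6708, Qh = 22.2238 kW


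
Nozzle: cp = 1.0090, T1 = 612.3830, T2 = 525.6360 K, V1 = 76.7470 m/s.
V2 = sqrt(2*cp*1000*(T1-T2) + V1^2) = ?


dT = 86.7470 K
2*cp*1000*dT = 175055.4460
V1^2 = 5890.1020
V2 = sqrt(180945.5480) = 425.3769 m/s

425.3769 m/s


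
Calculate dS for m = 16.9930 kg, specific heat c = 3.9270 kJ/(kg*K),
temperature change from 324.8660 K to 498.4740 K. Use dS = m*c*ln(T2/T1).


T2/T1 = 1.5344
ln(T2/T1) = 0.4281
dS = 16.9930 * 3.9270 * 0.4281 = 28.5703 kJ/K

28.5703 kJ/K


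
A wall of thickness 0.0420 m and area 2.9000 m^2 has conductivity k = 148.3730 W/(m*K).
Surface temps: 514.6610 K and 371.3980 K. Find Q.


dT = 143.2630 K
Q = 148.3730 * 2.9000 * 143.2630 / 0.0420 = 1467701.1235 W

1467701.1235 W


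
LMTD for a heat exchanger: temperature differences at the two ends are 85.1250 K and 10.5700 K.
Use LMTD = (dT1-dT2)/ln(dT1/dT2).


dT1/dT2 = 8.0535
ln(dT1/dT2) = 2.0861
LMTD = 74.5550 / 2.0861 = 35.7389 K

35.7389 K


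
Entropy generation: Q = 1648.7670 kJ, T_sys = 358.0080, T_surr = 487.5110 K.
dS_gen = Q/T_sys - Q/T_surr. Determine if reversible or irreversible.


dS_sys = 1648.7670/358.0080 = 4.6054 kJ/K
dS_surr = -1648.7670/487.5110 = -3.3820 kJ/K
dS_gen = 4.6054 - 3.3820 = 1.2234 kJ/K (irreversible)

dS_gen = 1.2234 kJ/K, irreversible


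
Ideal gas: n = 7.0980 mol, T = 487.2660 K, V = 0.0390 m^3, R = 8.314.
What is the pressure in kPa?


P = nRT/V = 7.0980 * 8.314 * 487.2660 / 0.0390
= 28754.9174 / 0.0390 = 737305.5734 Pa = 737.3056 kPa

737.3056 kPa


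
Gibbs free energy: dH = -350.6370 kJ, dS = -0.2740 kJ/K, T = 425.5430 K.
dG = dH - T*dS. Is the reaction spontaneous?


T*dS = 425.5430 * -0.2740 = -116.5988 kJ
dG = -350.6370 + 116.5988 = -234.0382 kJ (spontaneous)

dG = -234.0382 kJ, spontaneous


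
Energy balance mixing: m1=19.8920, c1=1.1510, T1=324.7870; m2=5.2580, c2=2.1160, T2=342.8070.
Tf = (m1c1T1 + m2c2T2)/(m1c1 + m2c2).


num = 11250.2691
den = 34.0216
Tf = 330.6800 K

330.6800 K


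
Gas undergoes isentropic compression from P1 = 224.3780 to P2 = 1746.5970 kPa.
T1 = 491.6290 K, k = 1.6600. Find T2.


(k-1)/k = 0.3976
(P2/P1)^exp = 2.2612
T2 = 491.6290 * 2.2612 = 1111.6677 K

1111.6677 K


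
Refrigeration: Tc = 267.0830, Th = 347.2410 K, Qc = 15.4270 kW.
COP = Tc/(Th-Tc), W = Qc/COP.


COP = 267.0830 / 80.1580 = 3.3320
W = 15.4270 / 3.3320 = 4.6300 kW

COP = 3.3320, W = 4.6300 kW


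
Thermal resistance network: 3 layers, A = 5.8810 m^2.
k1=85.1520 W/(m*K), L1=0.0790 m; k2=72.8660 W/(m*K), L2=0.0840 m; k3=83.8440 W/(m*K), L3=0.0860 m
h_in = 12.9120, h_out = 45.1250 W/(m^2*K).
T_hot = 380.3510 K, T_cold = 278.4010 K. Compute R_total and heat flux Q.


R_conv_in = 1/(12.9120*5.8810) = 0.0132
R_1 = 0.0790/(85.1520*5.8810) = 0.0002
R_2 = 0.0840/(72.8660*5.8810) = 0.0002
R_3 = 0.0860/(83.8440*5.8810) = 0.0002
R_conv_out = 1/(45.1250*5.8810) = 0.0038
R_total = 0.0175 K/W
Q = 101.9500 / 0.0175 = 5837.2411 W

R_total = 0.0175 K/W, Q = 5837.2411 W


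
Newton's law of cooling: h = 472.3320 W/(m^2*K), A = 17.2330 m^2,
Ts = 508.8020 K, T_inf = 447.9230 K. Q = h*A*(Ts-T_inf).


dT = 60.8790 K
Q = 472.3320 * 17.2330 * 60.8790 = 495536.6353 W

495536.6353 W


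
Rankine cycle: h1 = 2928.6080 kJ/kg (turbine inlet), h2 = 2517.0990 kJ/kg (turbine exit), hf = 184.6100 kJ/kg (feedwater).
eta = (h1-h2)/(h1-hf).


W = 411.5090 kJ/kg
Q_in = 2743.9980 kJ/kg
eta = 0.1500 = 14.9967%

eta = 14.9967%


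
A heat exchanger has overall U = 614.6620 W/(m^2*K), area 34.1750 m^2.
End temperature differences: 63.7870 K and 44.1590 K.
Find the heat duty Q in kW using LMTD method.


LMTD = 53.3728 K
Q = 614.6620 * 34.1750 * 53.3728 = 1121153.6242 W = 1121.1536 kW

1121.1536 kW


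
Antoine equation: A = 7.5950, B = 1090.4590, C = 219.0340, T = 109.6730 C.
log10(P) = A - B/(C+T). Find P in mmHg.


C+T = 328.7070
B/(C+T) = 3.3174
log10(P) = 7.5950 - 3.3174 = 4.2776
P = 10^4.2776 = 18948.7487 mmHg

18948.7487 mmHg


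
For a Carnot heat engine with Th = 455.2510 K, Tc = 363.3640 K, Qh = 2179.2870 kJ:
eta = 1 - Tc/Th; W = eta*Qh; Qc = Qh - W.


eta = 1 - 363.3640/455.2510 = 0.2018
W = 0.2018 * 2179.2870 = 439.8632 kJ
Qc = 2179.2870 - 439.8632 = 1739.4238 kJ

eta = 20.1838%, W = 439.8632 kJ, Qc = 1739.4238 kJ


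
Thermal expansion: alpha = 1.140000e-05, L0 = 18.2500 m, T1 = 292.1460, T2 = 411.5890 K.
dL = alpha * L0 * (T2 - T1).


dT = 119.4430 K
dL = 1.140000e-05 * 18.2500 * 119.4430 = 0.024850 m
L_final = 18.274850 m

dL = 0.024850 m


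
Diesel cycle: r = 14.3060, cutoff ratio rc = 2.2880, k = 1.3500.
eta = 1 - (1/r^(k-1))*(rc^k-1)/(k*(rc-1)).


r^(k-1) = 2.5376
rc^k = 3.0568
eta = 0.5339 = 53.3868%

53.3868%


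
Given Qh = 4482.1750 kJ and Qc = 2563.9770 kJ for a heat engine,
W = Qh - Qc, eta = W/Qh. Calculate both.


W = 4482.1750 - 2563.9770 = 1918.1980 kJ
eta = 1918.1980 / 4482.1750 = 0.4280 = 42.7961%

W = 1918.1980 kJ, eta = 42.7961%


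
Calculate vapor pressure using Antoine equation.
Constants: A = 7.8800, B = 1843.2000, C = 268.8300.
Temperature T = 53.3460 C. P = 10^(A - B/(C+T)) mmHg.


C+T = 322.1760
B/(C+T) = 5.7211
log10(P) = 7.8800 - 5.7211 = 2.1589
P = 10^2.1589 = 144.1795 mmHg

144.1795 mmHg


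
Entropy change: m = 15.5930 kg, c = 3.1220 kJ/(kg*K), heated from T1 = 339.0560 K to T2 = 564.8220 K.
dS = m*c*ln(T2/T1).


T2/T1 = 1.6659
ln(T2/T1) = 0.5103
dS = 15.5930 * 3.1220 * 0.5103 = 24.8443 kJ/K

24.8443 kJ/K


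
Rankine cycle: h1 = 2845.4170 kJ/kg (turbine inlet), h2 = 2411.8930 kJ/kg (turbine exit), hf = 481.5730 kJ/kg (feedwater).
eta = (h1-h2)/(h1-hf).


W = 433.5240 kJ/kg
Q_in = 2363.8440 kJ/kg
eta = 0.1834 = 18.3398%

eta = 18.3398%


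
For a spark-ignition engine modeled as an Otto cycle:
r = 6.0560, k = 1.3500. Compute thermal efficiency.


r^(k-1) = 1.8783
eta = 1 - 1/1.8783 = 0.4676 = 46.7604%

46.7604%


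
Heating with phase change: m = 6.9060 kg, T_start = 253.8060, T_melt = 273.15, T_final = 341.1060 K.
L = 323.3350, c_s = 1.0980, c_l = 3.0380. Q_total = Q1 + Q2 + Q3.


Q1 (sensible, solid) = 6.9060 * 1.0980 * 19.3440 = 146.6815 kJ
Q2 (latent) = 6.9060 * 323.3350 = 2232.9515 kJ
Q3 (sensible, liquid) = 6.9060 * 3.0380 * 67.9560 = 1425.7460 kJ
Q_total = 3805.3789 kJ

3805.3789 kJ


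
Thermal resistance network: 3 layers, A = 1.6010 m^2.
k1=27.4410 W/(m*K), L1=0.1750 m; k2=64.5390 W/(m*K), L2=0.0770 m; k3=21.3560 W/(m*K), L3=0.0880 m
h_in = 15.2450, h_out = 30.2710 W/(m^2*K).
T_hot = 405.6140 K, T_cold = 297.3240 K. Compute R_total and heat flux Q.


R_conv_in = 1/(15.2450*1.6010) = 0.0410
R_1 = 0.1750/(27.4410*1.6010) = 0.0040
R_2 = 0.0770/(64.5390*1.6010) = 0.0007
R_3 = 0.0880/(21.3560*1.6010) = 0.0026
R_conv_out = 1/(30.2710*1.6010) = 0.0206
R_total = 0.0689 K/W
Q = 108.2900 / 0.0689 = 1571.5227 W

R_total = 0.0689 K/W, Q = 1571.5227 W


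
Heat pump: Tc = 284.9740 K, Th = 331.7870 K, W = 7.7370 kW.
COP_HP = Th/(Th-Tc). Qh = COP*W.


COP = 331.7870 / 46.8130 = 7.0875
Qh = 7.0875 * 7.7370 = 54.8360 kW

COP = 7.0875, Qh = 54.8360 kW


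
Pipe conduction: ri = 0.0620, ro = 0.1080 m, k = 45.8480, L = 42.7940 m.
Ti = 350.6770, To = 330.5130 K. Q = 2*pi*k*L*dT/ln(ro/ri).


dT = 20.1640 K
ln(ro/ri) = 0.5550
Q = 2*pi*45.8480*42.7940*20.1640 / 0.5550 = 447887.8929 W

447887.8929 W


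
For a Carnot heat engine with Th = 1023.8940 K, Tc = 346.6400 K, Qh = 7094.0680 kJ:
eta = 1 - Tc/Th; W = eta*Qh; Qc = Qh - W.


eta = 1 - 346.6400/1023.8940 = 0.6614
W = 0.6614 * 7094.0680 = 4692.3665 kJ
Qc = 7094.0680 - 4692.3665 = 2401.7015 kJ

eta = 66.1449%, W = 4692.3665 kJ, Qc = 2401.7015 kJ


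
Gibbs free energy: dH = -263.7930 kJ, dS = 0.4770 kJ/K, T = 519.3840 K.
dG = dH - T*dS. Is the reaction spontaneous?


T*dS = 519.3840 * 0.4770 = 247.7462 kJ
dG = -263.7930 - 247.7462 = -511.5392 kJ (spontaneous)

dG = -511.5392 kJ, spontaneous


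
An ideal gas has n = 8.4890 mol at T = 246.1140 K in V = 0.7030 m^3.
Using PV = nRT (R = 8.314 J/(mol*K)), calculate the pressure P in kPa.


P = nRT/V = 8.4890 * 8.314 * 246.1140 / 0.7030
= 17370.1222 / 0.7030 = 24708.5664 Pa = 24.7086 kPa

24.7086 kPa


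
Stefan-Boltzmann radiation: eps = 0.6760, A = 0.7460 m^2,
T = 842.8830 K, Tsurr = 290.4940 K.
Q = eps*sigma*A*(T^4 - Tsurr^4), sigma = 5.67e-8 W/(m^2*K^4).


T^4 = 5.0474e+11
Tsurr^4 = 7.1211e+09
Q = 0.6760 * 5.67e-8 * 0.7460 * 4.9762e+11 = 14228.7550 W

14228.7550 W


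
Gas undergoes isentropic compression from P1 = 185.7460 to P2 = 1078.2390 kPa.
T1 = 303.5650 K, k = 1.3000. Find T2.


(k-1)/k = 0.2308
(P2/P1)^exp = 1.5006
T2 = 303.5650 * 1.5006 = 455.5250 K

455.5250 K


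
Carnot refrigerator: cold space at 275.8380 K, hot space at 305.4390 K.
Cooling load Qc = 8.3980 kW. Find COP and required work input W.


COP = 275.8380 / 29.6010 = 9.3185
W = 8.3980 / 9.3185 = 0.9012 kW

COP = 9.3185, W = 0.9012 kW


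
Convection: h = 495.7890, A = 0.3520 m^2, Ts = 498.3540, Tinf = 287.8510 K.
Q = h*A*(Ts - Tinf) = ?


dT = 210.5030 K
Q = 495.7890 * 0.3520 * 210.5030 = 36736.5053 W

36736.5053 W


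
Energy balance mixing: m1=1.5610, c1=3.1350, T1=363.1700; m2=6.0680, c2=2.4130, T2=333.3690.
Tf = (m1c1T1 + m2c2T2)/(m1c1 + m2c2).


num = 6658.4746
den = 19.5358
Tf = 340.8342 K

340.8342 K


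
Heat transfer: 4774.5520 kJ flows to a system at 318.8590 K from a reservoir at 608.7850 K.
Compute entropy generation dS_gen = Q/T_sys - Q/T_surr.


dS_sys = 4774.5520/318.8590 = 14.9739 kJ/K
dS_surr = -4774.5520/608.7850 = -7.8428 kJ/K
dS_gen = 14.9739 - 7.8428 = 7.1311 kJ/K (irreversible)

dS_gen = 7.1311 kJ/K, irreversible


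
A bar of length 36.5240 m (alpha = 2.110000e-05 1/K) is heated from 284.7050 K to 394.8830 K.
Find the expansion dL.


dT = 110.1780 K
dL = 2.110000e-05 * 36.5240 * 110.1780 = 0.084909 m
L_final = 36.608909 m

dL = 0.084909 m


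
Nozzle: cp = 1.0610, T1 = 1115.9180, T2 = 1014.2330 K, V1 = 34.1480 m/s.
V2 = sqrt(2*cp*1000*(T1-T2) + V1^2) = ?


dT = 101.6850 K
2*cp*1000*dT = 215775.5700
V1^2 = 1166.0859
V2 = sqrt(216941.6559) = 465.7700 m/s

465.7700 m/s


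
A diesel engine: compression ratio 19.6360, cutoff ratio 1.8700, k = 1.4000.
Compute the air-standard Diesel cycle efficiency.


r^(k-1) = 3.2902
rc^k = 2.4020
eta = 0.6501 = 65.0145%

65.0145%


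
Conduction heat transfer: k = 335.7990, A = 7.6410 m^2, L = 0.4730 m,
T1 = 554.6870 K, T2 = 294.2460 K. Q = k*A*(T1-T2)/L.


dT = 260.4410 K
Q = 335.7990 * 7.6410 * 260.4410 / 0.4730 = 1412790.6487 W

1412790.6487 W


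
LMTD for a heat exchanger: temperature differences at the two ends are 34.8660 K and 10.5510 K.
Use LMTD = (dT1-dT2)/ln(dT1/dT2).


dT1/dT2 = 3.3045
ln(dT1/dT2) = 1.1953
LMTD = 24.3150 / 1.1953 = 20.3423 K

20.3423 K


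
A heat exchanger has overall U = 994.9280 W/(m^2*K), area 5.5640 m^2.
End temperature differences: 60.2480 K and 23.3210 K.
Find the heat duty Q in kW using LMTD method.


LMTD = 38.9068 K
Q = 994.9280 * 5.5640 * 38.9068 = 215379.2708 W = 215.3793 kW

215.3793 kW


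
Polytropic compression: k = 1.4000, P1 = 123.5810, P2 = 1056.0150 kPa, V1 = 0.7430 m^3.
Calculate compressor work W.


(k-1)/k = 0.2857
(P2/P1)^exp = 1.8459
W = 3.5000 * 123.5810 * 0.7430 * (1.8459 - 1) = 271.8449 kJ

271.8449 kJ


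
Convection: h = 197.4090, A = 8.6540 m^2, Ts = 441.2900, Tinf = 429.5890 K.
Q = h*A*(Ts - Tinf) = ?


dT = 11.7010 K
Q = 197.4090 * 8.6540 * 11.7010 = 19989.7250 W

19989.7250 W


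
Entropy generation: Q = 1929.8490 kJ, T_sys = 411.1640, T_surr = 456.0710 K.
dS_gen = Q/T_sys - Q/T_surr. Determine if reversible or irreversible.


dS_sys = 1929.8490/411.1640 = 4.6936 kJ/K
dS_surr = -1929.8490/456.0710 = -4.2315 kJ/K
dS_gen = 4.6936 - 4.2315 = 0.4622 kJ/K (irreversible)

dS_gen = 0.4622 kJ/K, irreversible


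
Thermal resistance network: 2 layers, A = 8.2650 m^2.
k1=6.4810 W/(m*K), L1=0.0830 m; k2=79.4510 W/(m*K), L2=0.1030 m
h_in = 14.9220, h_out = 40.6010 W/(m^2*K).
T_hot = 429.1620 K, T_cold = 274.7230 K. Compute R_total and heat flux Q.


R_conv_in = 1/(14.9220*8.2650) = 0.0081
R_1 = 0.0830/(6.4810*8.2650) = 0.0015
R_2 = 0.1030/(79.4510*8.2650) = 0.0002
R_conv_out = 1/(40.6010*8.2650) = 0.0030
R_total = 0.0128 K/W
Q = 154.4390 / 0.0128 = 12070.5508 W

R_total = 0.0128 K/W, Q = 12070.5508 W


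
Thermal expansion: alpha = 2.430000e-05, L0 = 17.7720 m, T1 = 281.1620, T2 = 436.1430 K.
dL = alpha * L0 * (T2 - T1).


dT = 154.9810 K
dL = 2.430000e-05 * 17.7720 * 154.9810 = 0.066930 m
L_final = 17.838930 m

dL = 0.066930 m


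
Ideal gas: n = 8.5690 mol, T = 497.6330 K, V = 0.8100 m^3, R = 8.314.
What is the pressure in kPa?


P = nRT/V = 8.5690 * 8.314 * 497.6330 / 0.8100
= 35452.7016 / 0.8100 = 43768.7674 Pa = 43.7688 kPa

43.7688 kPa


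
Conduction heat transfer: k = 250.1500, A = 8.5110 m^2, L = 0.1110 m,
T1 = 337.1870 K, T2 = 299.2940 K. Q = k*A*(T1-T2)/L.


dT = 37.8930 K
Q = 250.1500 * 8.5110 * 37.8930 / 0.1110 = 726803.6653 W

726803.6653 W


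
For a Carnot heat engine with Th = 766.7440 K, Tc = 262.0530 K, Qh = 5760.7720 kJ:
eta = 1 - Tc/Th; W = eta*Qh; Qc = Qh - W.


eta = 1 - 262.0530/766.7440 = 0.6582
W = 0.6582 * 5760.7720 = 3791.8911 kJ
Qc = 5760.7720 - 3791.8911 = 1968.8809 kJ

eta = 65.8226%, W = 3791.8911 kJ, Qc = 1968.8809 kJ


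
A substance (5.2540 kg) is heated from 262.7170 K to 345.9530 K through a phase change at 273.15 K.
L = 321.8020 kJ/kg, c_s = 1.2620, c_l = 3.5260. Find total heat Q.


Q1 (sensible, solid) = 5.2540 * 1.2620 * 10.4330 = 69.1765 kJ
Q2 (latent) = 5.2540 * 321.8020 = 1690.7477 kJ
Q3 (sensible, liquid) = 5.2540 * 3.5260 * 72.8030 = 1348.7195 kJ
Q_total = 3108.6438 kJ

3108.6438 kJ


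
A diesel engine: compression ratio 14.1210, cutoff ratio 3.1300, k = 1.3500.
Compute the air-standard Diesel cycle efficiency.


r^(k-1) = 2.5261
rc^k = 4.6664
eta = 0.4952 = 49.5249%

49.5249%


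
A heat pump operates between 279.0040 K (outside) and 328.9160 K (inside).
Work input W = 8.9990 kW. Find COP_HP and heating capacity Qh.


COP = 328.9160 / 49.9120 = 6.5899
Qh = 6.5899 * 8.9990 = 59.3027 kW

COP = 6.5899, Qh = 59.3027 kW


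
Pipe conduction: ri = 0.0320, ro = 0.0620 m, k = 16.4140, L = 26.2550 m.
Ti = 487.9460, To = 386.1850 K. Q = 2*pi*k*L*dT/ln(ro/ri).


dT = 101.7610 K
ln(ro/ri) = 0.6614
Q = 2*pi*16.4140*26.2550*101.7610 / 0.6614 = 416605.0137 W

416605.0137 W


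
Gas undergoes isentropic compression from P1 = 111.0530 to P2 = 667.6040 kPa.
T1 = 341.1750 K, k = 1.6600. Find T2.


(k-1)/k = 0.3976
(P2/P1)^exp = 2.0404
T2 = 341.1750 * 2.0404 = 696.1384 K

696.1384 K


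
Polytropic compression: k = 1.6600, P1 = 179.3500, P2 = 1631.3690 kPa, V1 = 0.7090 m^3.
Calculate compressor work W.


(k-1)/k = 0.3976
(P2/P1)^exp = 2.4056
W = 2.5152 * 179.3500 * 0.7090 * (2.4056 - 1) = 449.5568 kJ

449.5568 kJ


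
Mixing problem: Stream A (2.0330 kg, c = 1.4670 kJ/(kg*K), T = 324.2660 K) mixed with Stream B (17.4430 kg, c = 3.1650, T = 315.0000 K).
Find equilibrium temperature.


num = 18357.3294
den = 58.1895
Tf = 315.4749 K

315.4749 K


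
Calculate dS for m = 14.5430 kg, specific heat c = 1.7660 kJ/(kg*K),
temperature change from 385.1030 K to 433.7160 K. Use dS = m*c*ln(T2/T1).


T2/T1 = 1.1262
ln(T2/T1) = 0.1189
dS = 14.5430 * 1.7660 * 0.1189 = 3.0532 kJ/K

3.0532 kJ/K


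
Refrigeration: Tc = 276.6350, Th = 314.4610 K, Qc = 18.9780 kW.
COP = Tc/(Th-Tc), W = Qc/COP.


COP = 276.6350 / 37.8260 = 7.3134
W = 18.9780 / 7.3134 = 2.5950 kW

COP = 7.3134, W = 2.5950 kW


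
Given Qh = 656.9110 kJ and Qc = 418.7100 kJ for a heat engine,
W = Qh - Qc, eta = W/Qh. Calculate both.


W = 656.9110 - 418.7100 = 238.2010 kJ
eta = 238.2010 / 656.9110 = 0.3626 = 36.2608%

W = 238.2010 kJ, eta = 36.2608%


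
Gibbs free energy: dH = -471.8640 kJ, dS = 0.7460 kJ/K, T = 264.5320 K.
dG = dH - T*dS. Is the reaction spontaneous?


T*dS = 264.5320 * 0.7460 = 197.3409 kJ
dG = -471.8640 - 197.3409 = -669.2049 kJ (spontaneous)

dG = -669.2049 kJ, spontaneous


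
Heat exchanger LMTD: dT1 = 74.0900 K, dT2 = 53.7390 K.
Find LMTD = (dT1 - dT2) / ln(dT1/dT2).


dT1/dT2 = 1.3787
ln(dT1/dT2) = 0.3211
LMTD = 20.3510 / 0.3211 = 63.3708 K

63.3708 K


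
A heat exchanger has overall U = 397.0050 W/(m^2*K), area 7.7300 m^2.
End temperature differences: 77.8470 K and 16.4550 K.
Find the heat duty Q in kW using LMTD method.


LMTD = 39.5028 K
Q = 397.0050 * 7.7300 * 39.5028 = 121228.2473 W = 121.2282 kW

121.2282 kW


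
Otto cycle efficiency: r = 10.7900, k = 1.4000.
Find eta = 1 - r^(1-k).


r^(k-1) = 2.5895
eta = 1 - 1/2.5895 = 0.6138 = 61.3819%

61.3819%


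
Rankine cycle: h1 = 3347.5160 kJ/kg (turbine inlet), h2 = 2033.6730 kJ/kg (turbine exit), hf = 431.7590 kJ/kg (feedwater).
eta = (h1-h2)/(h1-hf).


W = 1313.8430 kJ/kg
Q_in = 2915.7570 kJ/kg
eta = 0.4506 = 45.0601%

eta = 45.0601%


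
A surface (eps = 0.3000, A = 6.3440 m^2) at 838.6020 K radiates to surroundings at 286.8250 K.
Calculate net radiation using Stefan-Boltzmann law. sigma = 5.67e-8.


T^4 = 4.9457e+11
Tsurr^4 = 6.7681e+09
Q = 0.3000 * 5.67e-8 * 6.3440 * 4.8780e+11 = 52638.8880 W

52638.8880 W


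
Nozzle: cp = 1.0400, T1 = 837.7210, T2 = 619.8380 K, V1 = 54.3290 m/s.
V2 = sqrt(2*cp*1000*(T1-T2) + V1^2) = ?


dT = 217.8830 K
2*cp*1000*dT = 453196.6400
V1^2 = 2951.6402
V2 = sqrt(456148.2802) = 675.3875 m/s

675.3875 m/s


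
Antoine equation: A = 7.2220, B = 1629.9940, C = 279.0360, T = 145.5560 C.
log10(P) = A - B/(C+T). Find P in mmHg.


C+T = 424.5920
B/(C+T) = 3.8390
log10(P) = 7.2220 - 3.8390 = 3.3830
P = 10^3.3830 = 2415.6532 mmHg

2415.6532 mmHg


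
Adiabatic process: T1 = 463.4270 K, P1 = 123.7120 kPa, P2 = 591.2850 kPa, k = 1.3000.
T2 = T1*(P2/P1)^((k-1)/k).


(k-1)/k = 0.2308
(P2/P1)^exp = 1.4348
T2 = 463.4270 * 1.4348 = 664.9094 K

664.9094 K


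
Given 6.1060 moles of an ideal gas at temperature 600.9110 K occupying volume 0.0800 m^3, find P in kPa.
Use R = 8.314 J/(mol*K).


P = nRT/V = 6.1060 * 8.314 * 600.9110 / 0.0800
= 30505.4176 / 0.0800 = 381317.7197 Pa = 381.3177 kPa

381.3177 kPa


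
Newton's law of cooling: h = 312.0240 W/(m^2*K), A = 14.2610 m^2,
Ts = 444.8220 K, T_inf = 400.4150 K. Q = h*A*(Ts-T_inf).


dT = 44.4070 K
Q = 312.0240 * 14.2610 * 44.4070 = 197601.1257 W

197601.1257 W


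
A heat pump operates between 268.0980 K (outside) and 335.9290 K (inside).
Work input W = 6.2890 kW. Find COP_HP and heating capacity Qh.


COP = 335.9290 / 67.8310 = 4.9524
Qh = 4.9524 * 6.2890 = 31.1459 kW

COP = 4.9524, Qh = 31.1459 kW


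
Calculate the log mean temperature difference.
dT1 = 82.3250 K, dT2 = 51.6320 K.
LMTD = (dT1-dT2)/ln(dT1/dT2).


dT1/dT2 = 1.5945
ln(dT1/dT2) = 0.4665
LMTD = 30.6930 / 0.4665 = 65.7895 K

65.7895 K


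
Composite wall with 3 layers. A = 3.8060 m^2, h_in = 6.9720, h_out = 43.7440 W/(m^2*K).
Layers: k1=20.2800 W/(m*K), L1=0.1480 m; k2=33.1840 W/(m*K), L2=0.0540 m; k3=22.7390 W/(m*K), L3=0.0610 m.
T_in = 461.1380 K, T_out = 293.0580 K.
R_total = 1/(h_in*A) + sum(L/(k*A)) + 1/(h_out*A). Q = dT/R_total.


R_conv_in = 1/(6.9720*3.8060) = 0.0377
R_1 = 0.1480/(20.2800*3.8060) = 0.0019
R_2 = 0.0540/(33.1840*3.8060) = 0.0004
R_3 = 0.0610/(22.7390*3.8060) = 0.0007
R_conv_out = 1/(43.7440*3.8060) = 0.0060
R_total = 0.0467 K/W
Q = 168.0800 / 0.0467 = 3595.9331 W

R_total = 0.0467 K/W, Q = 3595.9331 W


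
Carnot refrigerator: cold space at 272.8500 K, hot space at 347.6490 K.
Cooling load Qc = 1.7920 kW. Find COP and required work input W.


COP = 272.8500 / 74.7990 = 3.6478
W = 1.7920 / 3.6478 = 0.4913 kW

COP = 3.6478, W = 0.4913 kW


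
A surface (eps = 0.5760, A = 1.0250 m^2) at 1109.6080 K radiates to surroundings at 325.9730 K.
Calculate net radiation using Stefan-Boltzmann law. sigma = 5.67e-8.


T^4 = 1.5159e+12
Tsurr^4 = 1.1291e+10
Q = 0.5760 * 5.67e-8 * 1.0250 * 1.5046e+12 = 50368.7217 W

50368.7217 W


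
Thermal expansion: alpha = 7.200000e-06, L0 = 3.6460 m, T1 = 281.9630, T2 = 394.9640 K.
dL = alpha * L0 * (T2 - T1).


dT = 113.0010 K
dL = 7.200000e-06 * 3.6460 * 113.0010 = 0.002966 m
L_final = 3.648966 m

dL = 0.002966 m


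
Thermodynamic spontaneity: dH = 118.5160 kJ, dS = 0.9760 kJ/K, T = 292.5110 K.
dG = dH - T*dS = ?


T*dS = 292.5110 * 0.9760 = 285.4907 kJ
dG = 118.5160 - 285.4907 = -166.9747 kJ (spontaneous)

dG = -166.9747 kJ, spontaneous


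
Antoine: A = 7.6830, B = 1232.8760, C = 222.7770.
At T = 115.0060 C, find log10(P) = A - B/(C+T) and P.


C+T = 337.7830
B/(C+T) = 3.6499
log10(P) = 7.6830 - 3.6499 = 4.0331
P = 10^4.0331 = 10791.8174 mmHg

10791.8174 mmHg


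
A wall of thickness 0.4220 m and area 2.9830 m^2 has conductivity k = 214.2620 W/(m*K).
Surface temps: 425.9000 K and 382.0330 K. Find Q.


dT = 43.8670 K
Q = 214.2620 * 2.9830 * 43.8670 / 0.4220 = 66439.1231 W

66439.1231 W


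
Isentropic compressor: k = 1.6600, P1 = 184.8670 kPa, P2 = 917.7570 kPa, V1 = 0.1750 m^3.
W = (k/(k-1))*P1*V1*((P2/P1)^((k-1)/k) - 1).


(k-1)/k = 0.3976
(P2/P1)^exp = 1.8909
W = 2.5152 * 184.8670 * 0.1750 * (1.8909 - 1) = 72.4928 kJ

72.4928 kJ


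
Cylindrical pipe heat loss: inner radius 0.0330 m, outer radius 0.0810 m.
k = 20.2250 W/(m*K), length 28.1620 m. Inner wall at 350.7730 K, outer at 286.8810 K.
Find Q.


dT = 63.8920 K
ln(ro/ri) = 0.8979
Q = 2*pi*20.2250*28.1620*63.8920 / 0.8979 = 254642.1468 W

254642.1468 W


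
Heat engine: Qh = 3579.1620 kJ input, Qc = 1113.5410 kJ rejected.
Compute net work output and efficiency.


W = 3579.1620 - 1113.5410 = 2465.6210 kJ
eta = 2465.6210 / 3579.1620 = 0.6889 = 68.8882%

W = 2465.6210 kJ, eta = 68.8882%
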